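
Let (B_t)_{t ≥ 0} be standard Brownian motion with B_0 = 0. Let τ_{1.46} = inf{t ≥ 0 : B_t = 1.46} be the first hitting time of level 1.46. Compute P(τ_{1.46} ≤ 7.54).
P(τ_{1.46} ≤ 7.54) = 2(1 − Φ(1.46/√7.54)) = 2(1 − Φ(0.5317)) ≈ 0.5949

By the reflection principle for standard BM, P(τ_b ≤ t) = 2 · P(B_t ≥ b). Since B_t ~ N(0, t), P(B_t ≥ 1.46) = 1 − Φ(1.46/√t) = 1 − Φ(1.46/√7.54) = 1 − Φ(0.5317) ≈ 0.29747. Doubling: P(τ_{1.46} ≤ 7.54) ≈ 2 · 0.29747 = 0.59494 ≈ 0.5949.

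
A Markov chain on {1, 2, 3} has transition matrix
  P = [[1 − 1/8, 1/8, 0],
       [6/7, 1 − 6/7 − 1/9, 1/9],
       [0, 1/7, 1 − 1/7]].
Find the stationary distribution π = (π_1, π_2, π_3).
π = (27/34, 63/544, 49/544)

This is a birth-death chain on three states, which satisfies detailed balance: π_1 · P_{12} = π_2 · P_{21} and π_2 · P_{23} = π_3 · P_{32}.
From π_1 · 1/8 = π_2 · 6/7: π_2/π_1 = (1/8)/(6/7) = 7/48.
From π_2 · 1/9 = π_3 · 1/7: π_3/π_2 = (1/9)/(1/7) = 7/9.
Take π_1 proportional to 1; then unnormalized π = (1, 7/48, 49/432). Normalize by dividing by the sum 34/27:
  π = (27/34, 63/544, 49/544).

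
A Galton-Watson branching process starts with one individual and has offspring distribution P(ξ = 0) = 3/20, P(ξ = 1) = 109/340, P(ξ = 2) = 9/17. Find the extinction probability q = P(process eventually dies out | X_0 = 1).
q = 17/60

The pgf is f(s) = 3/20 + 109/340·s + 9/17·s². The extinction probability q is the smallest fixed point of f in [0, 1]. Setting s = f(s):
  9/17·s² + (109/340 − 1)·s + 3/20 = 0
  9/17·s² − (3/20 + 9/17)·s + 3/20 = 0
which factors as (s − 1)·(9/17·s − 3/20) = 0, giving roots s = 1 and s = (3/20)/(9/17) = 17/60.
Mean offspring μ = 109/340 + 2·9/17 = 469/340 > 1 (supercritical), so q < 1. The extinction probability is the smaller root: q = (3/20)/(9/17) = 17/60.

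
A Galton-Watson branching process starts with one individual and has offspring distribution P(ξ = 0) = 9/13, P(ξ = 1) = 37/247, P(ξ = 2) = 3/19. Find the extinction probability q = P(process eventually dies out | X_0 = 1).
q = 1

Mean offspring μ = 0·9/13 + 1·37/247 + 2·3/19 = 115/247 ≤ 1. For μ ≤ 1 with offspring not concentrated at 1, the Galton-Watson process goes extinct almost surely, so q = 1.
(Algebraic check: The pgf is f(s) = 9/13 + 37/247·s + 3/19·s². The extinction probability q is the smallest fixed point of f in [0, 1]. Setting s = f(s):
  3/19·s² + (37/247 − 1)·s + 9/13 = 0
  3/19·s² − (9/13 + 3/19)·s + 9/13 = 0
which factors as (s − 1)·(3/19·s − 9/13) = 0, giving roots s = 1 and s = (9/13)/(3/19) = 57/13. Since 57/13 ≥ 1, the smallest root in [0, 1] is s = 1.)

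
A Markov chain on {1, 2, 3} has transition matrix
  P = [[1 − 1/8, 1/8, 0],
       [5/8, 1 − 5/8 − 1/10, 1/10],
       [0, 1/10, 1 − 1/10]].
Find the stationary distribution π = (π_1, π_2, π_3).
π = (5/7, 1/7, 1/7)

This is a birth-death chain on three states, which satisfies detailed balance: π_1 · P_{12} = π_2 · P_{21} and π_2 · P_{23} = π_3 · P_{32}.
From π_1 · 1/8 = π_2 · 5/8: π_2/π_1 = (1/8)/(5/8) = 1/5.
From π_2 · 1/10 = π_3 · 1/10: π_3/π_2 = (1/10)/(1/10) = 1.
Take π_1 proportional to 1; then unnormalized π = (1, 1/5, 1/5). Normalize by dividing by the sum 7/5:
  π = (5/7, 1/7, 1/7).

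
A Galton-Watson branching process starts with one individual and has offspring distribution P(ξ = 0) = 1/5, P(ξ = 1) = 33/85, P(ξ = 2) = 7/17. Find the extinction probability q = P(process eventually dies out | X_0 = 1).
q = 17/35

The pgf is f(s) = 1/5 + 33/85·s + 7/17·s². The extinction probability q is the smallest fixed point of f in [0, 1]. Setting s = f(s):
  7/17·s² + (33/85 − 1)·s + 1/5 = 0
  7/17·s² − (1/5 + 7/17)·s + 1/5 = 0
which factors as (s − 1)·(7/17·s − 1/5) = 0, giving roots s = 1 and s = (1/5)/(7/17) = 17/35.
Mean offspring μ = 33/85 + 2·7/17 = 103/85 > 1 (supercritical), so q < 1. The extinction probability is the smaller root: q = (1/5)/(7/17) = 17/35.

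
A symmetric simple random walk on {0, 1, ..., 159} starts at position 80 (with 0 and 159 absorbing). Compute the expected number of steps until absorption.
E[τ | X_0 = 80] = 6320

Let v_k = E[τ | X_0 = k]. Boundary: v_0 = v_159 = 0. Recurrence: v_k = 1 + (v_{k-1} + v_{k+1})/2 for 1 ≤ k ≤ 158. The particular solution to v_k − (v_{k-1} + v_{k+1})/2 = 1 is v_k = −k^2. Adding homogeneous solution A + B k and matching boundaries gives v_k = k (159 − k). Substituting k = 80: v_80 = 80 · 79 = 6320.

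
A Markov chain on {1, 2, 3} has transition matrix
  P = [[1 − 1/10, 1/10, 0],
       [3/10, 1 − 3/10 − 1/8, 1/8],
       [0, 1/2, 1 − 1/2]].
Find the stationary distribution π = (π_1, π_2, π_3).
π = (12/17, 4/17, 1/17)

This is a birth-death chain on three states, which satisfies detailed balance: π_1 · P_{12} = π_2 · P_{21} and π_2 · P_{23} = π_3 · P_{32}.
From π_1 · 1/10 = π_2 · 3/10: π_2/π_1 = (1/10)/(3/10) = 1/3.
From π_2 · 1/8 = π_3 · 1/2: π_3/π_2 = (1/8)/(1/2) = 1/4.
Take π_1 proportional to 1; then unnormalized π = (1, 1/3, 1/12). Normalize by dividing by the sum 17/12:
  π = (12/17, 4/17, 1/17).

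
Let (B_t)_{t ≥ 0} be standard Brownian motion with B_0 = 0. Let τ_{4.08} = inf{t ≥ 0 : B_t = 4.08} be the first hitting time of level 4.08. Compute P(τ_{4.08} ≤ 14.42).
P(τ_{4.08} ≤ 14.42) = 2(1 − Φ(4.08/√14.42)) = 2(1 − Φ(1.0744)) ≈ 0.2826

By the reflection principle for standard BM, P(τ_b ≤ t) = 2 · P(B_t ≥ b). Since B_t ~ N(0, t), P(B_t ≥ 4.08) = 1 − Φ(4.08/√t) = 1 − Φ(4.08/√14.42) = 1 − Φ(1.0744) ≈ 0.14132. Doubling: P(τ_{4.08} ≤ 14.42) ≈ 2 · 0.14132 = 0.28264 ≈ 0.2826.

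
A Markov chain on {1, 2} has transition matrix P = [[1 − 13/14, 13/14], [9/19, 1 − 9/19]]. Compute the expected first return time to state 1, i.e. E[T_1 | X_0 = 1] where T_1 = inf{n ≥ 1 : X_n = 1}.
E[T_1 | X_0 = 1] = 1/π_1 = 373/126

For an irreducible recurrent Markov chain with stationary distribution π, E[T_i | X_0 = i] = 1/π_i (Kac's formula). Here π_1 = (9/19)/(13/14 + 9/19) = (9/19)/(373/266) = 126/373, so E[T_1 | X_0 = 1] = 1/π_1 = (13/14 + 9/19)/(9/19) = (373/266)/(9/19) = 373/126.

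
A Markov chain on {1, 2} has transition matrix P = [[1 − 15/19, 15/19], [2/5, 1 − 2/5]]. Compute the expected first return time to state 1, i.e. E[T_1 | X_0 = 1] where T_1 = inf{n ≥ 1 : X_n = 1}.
E[T_1 | X_0 = 1] = 1/π_1 = 113/38

For an irreducible recurrent Markov chain with stationary distribution π, E[T_i | X_0 = i] = 1/π_i (Kac's formula). Here π_1 = (2/5)/(15/19 + 2/5) = (2/5)/(113/95) = 38/113, so E[T_1 | X_0 = 1] = 1/π_1 = (15/19 + 2/5)/(2/5) = (113/95)/(2/5) = 113/38.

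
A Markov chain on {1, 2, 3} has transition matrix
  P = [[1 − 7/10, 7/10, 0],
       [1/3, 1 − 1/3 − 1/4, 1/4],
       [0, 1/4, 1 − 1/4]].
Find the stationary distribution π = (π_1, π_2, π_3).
π = (5/26, 21/52, 21/52)

This is a birth-death chain on three states, which satisfies detailed balance: π_1 · P_{12} = π_2 · P_{21} and π_2 · P_{23} = π_3 · P_{32}.
From π_1 · 7/10 = π_2 · 1/3: π_2/π_1 = (7/10)/(1/3) = 21/10.
From π_2 · 1/4 = π_3 · 1/4: π_3/π_2 = (1/4)/(1/4) = 1.
Take π_1 proportional to 1; then unnormalized π = (1, 21/10, 21/10). Normalize by dividing by the sum 26/5:
  π = (5/26, 21/52, 21/52).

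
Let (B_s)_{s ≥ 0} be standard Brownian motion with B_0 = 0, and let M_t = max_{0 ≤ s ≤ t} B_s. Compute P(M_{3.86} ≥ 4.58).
P(M_{3.86} ≥ 4.58) = 2·P(B_{3.86} ≥ 4.58) = 2(1 − Φ(4.58/√3.86)) ≈ 0.0197

By the reflection principle for Brownian motion, P(M_t ≥ a) = 2 · P(B_t ≥ a) for a ≥ 0. Since B_t ~ N(0, t), P(B_t ≥ 4.58) = 1 − Φ(4.58/√t) = 1 − Φ(4.58/√3.86) = 1 − Φ(2.3312). So
  P(M_{3.86} ≥ 4.58) = 2(1 − Φ(2.3312)) ≈ 0.0197.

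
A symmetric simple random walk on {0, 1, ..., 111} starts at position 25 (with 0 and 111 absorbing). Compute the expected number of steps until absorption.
E[τ | X_0 = 25] = 2150

Let v_k = E[τ | X_0 = k]. Boundary: v_0 = v_111 = 0. Recurrence: v_k = 1 + (v_{k-1} + v_{k+1})/2 for 1 ≤ k ≤ 110. The particular solution to v_k − (v_{k-1} + v_{k+1})/2 = 1 is v_k = −k^2. Adding homogeneous solution A + B k and matching boundaries gives v_k = k (111 − k). Substituting k = 25: v_25 = 25 · 86 = 2150.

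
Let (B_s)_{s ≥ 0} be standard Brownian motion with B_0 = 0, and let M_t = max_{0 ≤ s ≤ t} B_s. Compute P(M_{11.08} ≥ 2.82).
P(M_{11.08} ≥ 2.82) = 2·P(B_{11.08} ≥ 2.82) = 2(1 − Φ(2.82/√11.08)) ≈ 0.3969

By the reflection principle for Brownian motion, P(M_t ≥ a) = 2 · P(B_t ≥ a) for a ≥ 0. Since B_t ~ N(0, t), P(B_t ≥ 2.82) = 1 − Φ(2.82/√t) = 1 − Φ(2.82/√11.08) = 1 − Φ(0.8472). So
  P(M_{11.08} ≥ 2.82) = 2(1 − Φ(0.8472)) ≈ 0.3969.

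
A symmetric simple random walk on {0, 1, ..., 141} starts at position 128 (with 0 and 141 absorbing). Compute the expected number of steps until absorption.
E[τ | X_0 = 128] = 1664

Let v_k = E[τ | X_0 = k]. Boundary: v_0 = v_141 = 0. Recurrence: v_k = 1 + (v_{k-1} + v_{k+1})/2 for 1 ≤ k ≤ 140. The particular solution to v_k − (v_{k-1} + v_{k+1})/2 = 1 is v_k = −k^2. Adding homogeneous solution A + B k and matching boundaries gives v_k = k (141 − k). Substituting k = 128: v_128 = 128 · 13 = 1664.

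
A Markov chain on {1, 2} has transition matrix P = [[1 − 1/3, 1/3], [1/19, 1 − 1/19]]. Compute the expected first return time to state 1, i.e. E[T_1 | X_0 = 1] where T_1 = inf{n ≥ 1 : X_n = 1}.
E[T_1 | X_0 = 1] = 1/π_1 = 22/3

For an irreducible recurrent Markov chain with stationary distribution π, E[T_i | X_0 = i] = 1/π_i (Kac's formula). Here π_1 = (1/19)/(1/3 + 1/19) = (1/19)/(22/57) = 3/22, so E[T_1 | X_0 = 1] = 1/π_1 = (1/3 + 1/19)/(1/19) = (22/57)/(1/19) = 22/3.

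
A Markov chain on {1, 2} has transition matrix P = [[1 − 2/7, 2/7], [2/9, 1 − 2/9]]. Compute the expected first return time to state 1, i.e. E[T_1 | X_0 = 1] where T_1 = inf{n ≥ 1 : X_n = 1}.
E[T_1 | X_0 = 1] = 1/π_1 = 16/7

For an irreducible recurrent Markov chain with stationary distribution π, E[T_i | X_0 = i] = 1/π_i (Kac's formula). Here π_1 = (2/9)/(2/7 + 2/9) = (2/9)/(32/63) = 7/16, so E[T_1 | X_0 = 1] = 1/π_1 = (2/7 + 2/9)/(2/9) = (32/63)/(2/9) = 16/7.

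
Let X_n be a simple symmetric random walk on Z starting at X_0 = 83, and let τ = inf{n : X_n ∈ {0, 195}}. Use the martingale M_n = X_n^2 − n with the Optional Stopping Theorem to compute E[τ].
E[τ] = 9296

M_n = X_n^2 − n is a martingale (since E[X_{n+1}^2 | F_n] = X_n^2 + 1). By OST (τ has finite mean in a bounded region), E[M_τ] = E[M_0] = X_0^2 − 0 = 83^2 = 6889. Also E[M_τ] = E[X_τ^2] − E[τ]. The walk exits at 0 or 195, with P(hit 195 first) = 83/195, so E[X_τ^2] = 195^2 · 83/195 + 0 = 16185. Thus E[τ] = E[X_τ^2] − E[M_τ] = 16185 − 6889 = 9296 = 83(195 − 83) = 9296.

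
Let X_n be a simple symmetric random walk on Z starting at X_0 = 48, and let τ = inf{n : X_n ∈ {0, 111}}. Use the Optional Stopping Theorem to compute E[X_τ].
E[X_τ] = 48

X_n is a martingale and τ is a bounded-mean stopping time (indeed τ is finite a.s. with bounded expectation since the walk is in a bounded region). By the OST, E[X_τ] = E[X_0] = 48. Equivalently: E[X_τ] = 111 · P(hit 111 first) + 0 · P(hit 0 first) = 111 · (48/111) = 48.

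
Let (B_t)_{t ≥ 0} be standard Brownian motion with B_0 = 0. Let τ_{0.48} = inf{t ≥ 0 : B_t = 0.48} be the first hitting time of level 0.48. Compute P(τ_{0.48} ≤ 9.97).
P(τ_{0.48} ≤ 9.97) = 2(1 − Φ(0.48/√9.97)) = 2(1 − Φ(0.1520)) ≈ 0.8792

By the reflection principle for standard BM, P(τ_b ≤ t) = 2 · P(B_t ≥ b). Since B_t ~ N(0, t), P(B_t ≥ 0.48) = 1 − Φ(0.48/√t) = 1 − Φ(0.48/√9.97) = 1 − Φ(0.1520) ≈ 0.43959. Doubling: P(τ_{0.48} ≤ 9.97) ≈ 2 · 0.43959 = 0.87918 ≈ 0.8792.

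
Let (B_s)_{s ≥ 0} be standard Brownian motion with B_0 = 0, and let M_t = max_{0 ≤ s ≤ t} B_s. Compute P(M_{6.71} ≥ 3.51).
P(M_{6.71} ≥ 3.51) = 2·P(B_{6.71} ≥ 3.51) = 2(1 − Φ(3.51/√6.71)) ≈ 0.1754

By the reflection principle for Brownian motion, P(M_t ≥ a) = 2 · P(B_t ≥ a) for a ≥ 0. Since B_t ~ N(0, t), P(B_t ≥ 3.51) = 1 − Φ(3.51/√t) = 1 − Φ(3.51/√6.71) = 1 − Φ(1.3550). So
  P(M_{6.71} ≥ 3.51) = 2(1 − Φ(1.3550)) ≈ 0.1754.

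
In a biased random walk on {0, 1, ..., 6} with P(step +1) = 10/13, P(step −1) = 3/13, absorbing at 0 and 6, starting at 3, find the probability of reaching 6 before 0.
P(hit 6 before 0) = (1 − (3/10)^3) / (1 − (3/10)^6) = 1000/1027

Let u_k denote P(reach 6 before 0 | start at k). Boundary: u_0 = 0, u_6 = 1. Recurrence: u_k = 10/13·u_{k+1} + 3/13·u_{k-1} for 1 ≤ k ≤ 5. Try u_k = A + B·r^k with r = q/p = (3/13)/(10/13) = 3/10. Substitution satisfies the recurrence; boundary conditions give:
  u_k = (1 − r^k) / (1 − r^N) = (1 − (3/10)^3) / (1 − (3/10)^6) = 1000/1027.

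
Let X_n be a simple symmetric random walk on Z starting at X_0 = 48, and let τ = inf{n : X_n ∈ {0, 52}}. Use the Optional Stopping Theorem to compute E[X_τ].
E[X_τ] = 48

X_n is a martingale and τ is a bounded-mean stopping time (indeed τ is finite a.s. with bounded expectation since the walk is in a bounded region). By the OST, E[X_τ] = E[X_0] = 48. Equivalently: E[X_τ] = 52 · P(hit 52 first) + 0 · P(hit 0 first) = 52 · (48/52) = 48.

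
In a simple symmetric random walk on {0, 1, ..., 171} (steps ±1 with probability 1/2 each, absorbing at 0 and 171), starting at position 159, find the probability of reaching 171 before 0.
P(hit 171 before 0) = 159/171 = 53/57

Let u_k = P(hit 171 before 0 | start at k). Then u_0 = 0, u_171 = 1, and u_k = u_{k-1}/2 + u_{k+1}/2 for 1 ≤ k ≤ 170. This harmonic recurrence is solved by u_k = k/171, giving u_159 = 159/171 = 53/57.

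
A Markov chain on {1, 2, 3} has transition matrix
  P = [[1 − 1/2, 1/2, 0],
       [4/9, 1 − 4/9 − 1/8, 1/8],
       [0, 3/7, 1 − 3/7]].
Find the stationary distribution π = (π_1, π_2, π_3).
π = (64/157, 72/157, 21/157)

This is a birth-death chain on three states, which satisfies detailed balance: π_1 · P_{12} = π_2 · P_{21} and π_2 · P_{23} = π_3 · P_{32}.
From π_1 · 1/2 = π_2 · 4/9: π_2/π_1 = (1/2)/(4/9) = 9/8.
From π_2 · 1/8 = π_3 · 3/7: π_3/π_2 = (1/8)/(3/7) = 7/24.
Take π_1 proportional to 1; then unnormalized π = (1, 9/8, 21/64). Normalize by dividing by the sum 157/64:
  π = (64/157, 72/157, 21/157).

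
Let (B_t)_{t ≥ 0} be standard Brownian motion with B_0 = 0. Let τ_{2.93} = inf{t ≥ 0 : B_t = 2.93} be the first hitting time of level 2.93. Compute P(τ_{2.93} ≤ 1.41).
P(τ_{2.93} ≤ 1.41) = 2(1 − Φ(2.93/√1.41)) = 2(1 − Φ(2.4675)) ≈ 0.0136

By the reflection principle for standard BM, P(τ_b ≤ t) = 2 · P(B_t ≥ b). Since B_t ~ N(0, t), P(B_t ≥ 2.93) = 1 − Φ(2.93/√t) = 1 − Φ(2.93/√1.41) = 1 − Φ(2.4675) ≈ 0.00680. Doubling: P(τ_{2.93} ≤ 1.41) ≈ 2 · 0.00680 = 0.01360 ≈ 0.0136.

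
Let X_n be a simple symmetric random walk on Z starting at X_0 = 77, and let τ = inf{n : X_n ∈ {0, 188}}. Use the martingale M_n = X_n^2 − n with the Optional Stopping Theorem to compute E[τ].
E[τ] = 8547

M_n = X_n^2 − n is a martingale (since E[X_{n+1}^2 | F_n] = X_n^2 + 1). By OST (τ has finite mean in a bounded region), E[M_τ] = E[M_0] = X_0^2 − 0 = 77^2 = 5929. Also E[M_τ] = E[X_τ^2] − E[τ]. The walk exits at 0 or 188, with P(hit 188 first) = 77/188, so E[X_τ^2] = 188^2 · 77/188 + 0 = 14476. Thus E[τ] = E[X_τ^2] − E[M_τ] = 14476 − 5929 = 8547 = 77(188 − 77) = 8547.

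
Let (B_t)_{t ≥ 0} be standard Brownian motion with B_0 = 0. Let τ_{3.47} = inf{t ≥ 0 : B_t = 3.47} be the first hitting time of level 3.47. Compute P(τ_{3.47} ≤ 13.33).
P(τ_{3.47} ≤ 13.33) = 2(1 − Φ(3.47/√13.33)) = 2(1 − Φ(0.9504)) ≈ 0.3419

By the reflection principle for standard BM, P(τ_b ≤ t) = 2 · P(B_t ≥ b). Since B_t ~ N(0, t), P(B_t ≥ 3.47) = 1 − Φ(3.47/√t) = 1 − Φ(3.47/√13.33) = 1 − Φ(0.9504) ≈ 0.17095. Doubling: P(τ_{3.47} ≤ 13.33) ≈ 2 · 0.17095 = 0.34190 ≈ 0.3419.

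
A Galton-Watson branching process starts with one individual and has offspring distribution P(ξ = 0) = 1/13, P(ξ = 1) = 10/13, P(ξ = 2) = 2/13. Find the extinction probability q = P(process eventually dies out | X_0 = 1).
q = 1/2

The pgf is f(s) = 1/13 + 10/13·s + 2/13·s². The extinction probability q is the smallest fixed point of f in [0, 1]. Setting s = f(s):
  2/13·s² + (10/13 − 1)·s + 1/13 = 0
  2/13·s² − (1/13 + 2/13)·s + 1/13 = 0
which factors as (s − 1)·(2/13·s − 1/13) = 0, giving roots s = 1 and s = (1/13)/(2/13) = 1/2.
Mean offspring μ = 10/13 + 2·2/13 = 14/13 > 1 (supercritical), so q < 1. The extinction probability is the smaller root: q = (1/13)/(2/13) = 1/2.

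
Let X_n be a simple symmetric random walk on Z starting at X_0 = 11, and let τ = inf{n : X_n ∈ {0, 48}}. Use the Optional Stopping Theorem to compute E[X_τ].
E[X_τ] = 11

X_n is a martingale and τ is a bounded-mean stopping time (indeed τ is finite a.s. with bounded expectation since the walk is in a bounded region). By the OST, E[X_τ] = E[X_0] = 11. Equivalently: E[X_τ] = 48 · P(hit 48 first) + 0 · P(hit 0 first) = 48 · (11/48) = 11.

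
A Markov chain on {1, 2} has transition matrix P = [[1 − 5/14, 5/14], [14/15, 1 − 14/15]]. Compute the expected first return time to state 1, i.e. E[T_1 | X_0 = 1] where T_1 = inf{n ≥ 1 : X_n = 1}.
E[T_1 | X_0 = 1] = 1/π_1 = 271/196

For an irreducible recurrent Markov chain with stationary distribution π, E[T_i | X_0 = i] = 1/π_i (Kac's formula). Here π_1 = (14/15)/(5/14 + 14/15) = (14/15)/(271/210) = 196/271, so E[T_1 | X_0 = 1] = 1/π_1 = (5/14 + 14/15)/(14/15) = (271/210)/(14/15) = 271/196.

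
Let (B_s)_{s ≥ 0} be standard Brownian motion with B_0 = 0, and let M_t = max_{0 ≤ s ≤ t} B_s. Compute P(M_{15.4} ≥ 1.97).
P(M_{15.4} ≥ 1.97) = 2·P(B_{15.4} ≥ 1.97) = 2(1 − Φ(1.97/√15.4)) ≈ 0.6157

By the reflection principle for Brownian motion, P(M_t ≥ a) = 2 · P(B_t ≥ a) for a ≥ 0. Since B_t ~ N(0, t), P(B_t ≥ 1.97) = 1 − Φ(1.97/√t) = 1 − Φ(1.97/√15.4) = 1 − Φ(0.5020). So
  P(M_{15.4} ≥ 1.97) = 2(1 − Φ(0.5020)) ≈ 0.6157.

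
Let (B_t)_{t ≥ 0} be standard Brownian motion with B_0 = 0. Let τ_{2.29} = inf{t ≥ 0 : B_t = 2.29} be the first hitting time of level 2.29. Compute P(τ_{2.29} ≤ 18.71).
P(τ_{2.29} ≤ 18.71) = 2(1 − Φ(2.29/√18.71)) = 2(1 − Φ(0.5294)) ≈ 0.5965

By the reflection principle for standard BM, P(τ_b ≤ t) = 2 · P(B_t ≥ b). Since B_t ~ N(0, t), P(B_t ≥ 2.29) = 1 − Φ(2.29/√t) = 1 − Φ(2.29/√18.71) = 1 − Φ(0.5294) ≈ 0.29826. Doubling: P(τ_{2.29} ≤ 18.71) ≈ 2 · 0.29826 = 0.59652 ≈ 0.5965.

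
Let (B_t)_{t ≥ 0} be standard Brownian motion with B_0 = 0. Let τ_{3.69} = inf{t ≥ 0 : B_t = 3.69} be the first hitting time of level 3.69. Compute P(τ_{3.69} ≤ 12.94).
P(τ_{3.69} ≤ 12.94) = 2(1 − Φ(3.69/√12.94)) = 2(1 − Φ(1.0258)) ≈ 0.3050

By the reflection principle for standard BM, P(τ_b ≤ t) = 2 · P(B_t ≥ b). Since B_t ~ N(0, t), P(B_t ≥ 3.69) = 1 − Φ(3.69/√t) = 1 − Φ(3.69/√12.94) = 1 − Φ(1.0258) ≈ 0.15249. Doubling: P(τ_{3.69} ≤ 12.94) ≈ 2 · 0.15249 = 0.30498 ≈ 0.3050.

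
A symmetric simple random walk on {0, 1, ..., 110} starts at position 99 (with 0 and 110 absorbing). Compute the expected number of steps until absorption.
E[τ | X_0 = 99] = 1089

Let v_k = E[τ | X_0 = k]. Boundary: v_0 = v_110 = 0. Recurrence: v_k = 1 + (v_{k-1} + v_{k+1})/2 for 1 ≤ k ≤ 109. The particular solution to v_k − (v_{k-1} + v_{k+1})/2 = 1 is v_k = −k^2. Adding homogeneous solution A + B k and matching boundaries gives v_k = k (110 − k). Substituting k = 99: v_99 = 99 · 11 = 1089.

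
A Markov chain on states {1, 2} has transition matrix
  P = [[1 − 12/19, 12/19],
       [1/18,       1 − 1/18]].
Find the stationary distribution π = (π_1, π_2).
π_1 = 19/235, π_2 = 216/235

Solve πP = π with π_1 + π_2 = 1. From πP = π: π_1 · (1 − 12/19) + π_2 · 1/18 = π_1 ⇒ π_2 · 1/18 = π_1 · 12/19 ⇒ π_2/π_1 = (12/19)/(1/18) = 216/19. Together with π_1 + π_2 = 1:
  π_1 = (1/18)/(12/19 + 1/18) = (1/18)/(235/342) = 19/235,
  π_2 = (12/19)/(12/19 + 1/18) = (12/19)/(235/342) = 216/235.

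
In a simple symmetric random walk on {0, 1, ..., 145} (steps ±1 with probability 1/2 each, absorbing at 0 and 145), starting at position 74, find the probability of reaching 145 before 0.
P(hit 145 before 0) = 74/145

Let u_k = P(hit 145 before 0 | start at k). Then u_0 = 0, u_145 = 1, and u_k = u_{k-1}/2 + u_{k+1}/2 for 1 ≤ k ≤ 144. This harmonic recurrence is solved by u_k = k/145, giving u_74 = 74/145.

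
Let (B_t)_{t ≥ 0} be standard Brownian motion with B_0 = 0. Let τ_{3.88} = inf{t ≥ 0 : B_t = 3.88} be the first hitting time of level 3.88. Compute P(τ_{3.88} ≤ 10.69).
P(τ_{3.88} ≤ 10.69) = 2(1 − Φ(3.88/√10.69)) = 2(1 − Φ(1.1867)) ≈ 0.2353

By the reflection principle for standard BM, P(τ_b ≤ t) = 2 · P(B_t ≥ b). Since B_t ~ N(0, t), P(B_t ≥ 3.88) = 1 − Φ(3.88/√t) = 1 − Φ(3.88/√10.69) = 1 − Φ(1.1867) ≈ 0.11767. Doubling: P(τ_{3.88} ≤ 10.69) ≈ 2 · 0.11767 = 0.23534 ≈ 0.2353.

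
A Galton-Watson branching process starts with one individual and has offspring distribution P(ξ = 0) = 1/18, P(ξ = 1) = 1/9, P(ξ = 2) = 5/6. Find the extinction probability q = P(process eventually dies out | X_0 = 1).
q = 1/15

The pgf is f(s) = 1/18 + 1/9·s + 5/6·s². The extinction probability q is the smallest fixed point of f in [0, 1]. Setting s = f(s):
  5/6·s² + (1/9 − 1)·s + 1/18 = 0
  5/6·s² − (1/18 + 5/6)·s + 1/18 = 0
which factors as (s − 1)·(5/6·s − 1/18) = 0, giving roots s = 1 and s = (1/18)/(5/6) = 1/15.
Mean offspring μ = 1/9 + 2·5/6 = 16/9 > 1 (supercritical), so q < 1. The extinction probability is the smaller root: q = (1/18)/(5/6) = 1/15.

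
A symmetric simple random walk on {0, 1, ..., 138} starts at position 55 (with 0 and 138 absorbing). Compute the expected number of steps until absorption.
E[τ | X_0 = 55] = 4565

Let v_k = E[τ | X_0 = k]. Boundary: v_0 = v_138 = 0. Recurrence: v_k = 1 + (v_{k-1} + v_{k+1})/2 for 1 ≤ k ≤ 137. The particular solution to v_k − (v_{k-1} + v_{k+1})/2 = 1 is v_k = −k^2. Adding homogeneous solution A + B k and matching boundaries gives v_k = k (138 − k). Substituting k = 55: v_55 = 55 · 83 = 4565.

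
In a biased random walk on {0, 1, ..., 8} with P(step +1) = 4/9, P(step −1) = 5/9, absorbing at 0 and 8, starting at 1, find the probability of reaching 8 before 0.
P(hit 8 before 0) = (1 − (5/4)^1) / (1 − (5/4)^8) = 16384/325089

Let u_k denote P(reach 8 before 0 | start at k). Boundary: u_0 = 0, u_8 = 1. Recurrence: u_k = 4/9·u_{k+1} + 5/9·u_{k-1} for 1 ≤ k ≤ 7. Try u_k = A + B·r^k with r = q/p = (5/9)/(4/9) = 5/4. Substitution satisfies the recurrence; boundary conditions give:
  u_k = (1 − r^k) / (1 − r^N) = (1 − (5/4)^1) / (1 − (5/4)^8) = 16384/325089.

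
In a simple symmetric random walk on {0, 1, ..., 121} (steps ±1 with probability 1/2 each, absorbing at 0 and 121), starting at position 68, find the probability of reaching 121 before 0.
P(hit 121 before 0) = 68/121

Let u_k = P(hit 121 before 0 | start at k). Then u_0 = 0, u_121 = 1, and u_k = u_{k-1}/2 + u_{k+1}/2 for 1 ≤ k ≤ 120. This harmonic recurrence is solved by u_k = k/121, giving u_68 = 68/121.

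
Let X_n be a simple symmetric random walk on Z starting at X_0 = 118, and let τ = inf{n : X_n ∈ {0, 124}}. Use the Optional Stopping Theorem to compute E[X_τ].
E[X_τ] = 118

X_n is a martingale and τ is a bounded-mean stopping time (indeed τ is finite a.s. with bounded expectation since the walk is in a bounded region). By the OST, E[X_τ] = E[X_0] = 118. Equivalently: E[X_τ] = 124 · P(hit 124 first) + 0 · P(hit 0 first) = 124 · (118/124) = 118.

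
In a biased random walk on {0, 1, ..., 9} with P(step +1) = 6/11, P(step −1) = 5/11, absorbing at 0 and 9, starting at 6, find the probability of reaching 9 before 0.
P(hit 9 before 0) = (1 − (5/6)^6) / (1 − (5/6)^9) = 73656/89281

Let u_k denote P(reach 9 before 0 | start at k). Boundary: u_0 = 0, u_9 = 1. Recurrence: u_k = 6/11·u_{k+1} + 5/11·u_{k-1} for 1 ≤ k ≤ 8. Try u_k = A + B·r^k with r = q/p = (5/11)/(6/11) = 5/6. Substitution satisfies the recurrence; boundary conditions give:
  u_k = (1 − r^k) / (1 − r^N) = (1 − (5/6)^6) / (1 − (5/6)^9) = 73656/89281.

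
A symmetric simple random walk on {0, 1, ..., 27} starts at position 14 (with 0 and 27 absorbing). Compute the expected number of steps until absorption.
E[τ | X_0 = 14] = 182

Let v_k = E[τ | X_0 = k]. Boundary: v_0 = v_27 = 0. Recurrence: v_k = 1 + (v_{k-1} + v_{k+1})/2 for 1 ≤ k ≤ 26. The particular solution to v_k − (v_{k-1} + v_{k+1})/2 = 1 is v_k = −k^2. Adding homogeneous solution A + B k and matching boundaries gives v_k = k (27 − k). Substituting k = 14: v_14 = 14 · 13 = 182.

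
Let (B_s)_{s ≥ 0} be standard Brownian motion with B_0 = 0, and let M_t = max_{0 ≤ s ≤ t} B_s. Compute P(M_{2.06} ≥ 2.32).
P(M_{2.06} ≥ 2.32) = 2·P(B_{2.06} ≥ 2.32) = 2(1 − Φ(2.32/√2.06)) ≈ 0.1060

By the reflection principle for Brownian motion, P(M_t ≥ a) = 2 · P(B_t ≥ a) for a ≥ 0. Since B_t ~ N(0, t), P(B_t ≥ 2.32) = 1 − Φ(2.32/√t) = 1 − Φ(2.32/√2.06) = 1 − Φ(1.6164). So
  P(M_{2.06} ≥ 2.32) = 2(1 − Φ(1.6164)) ≈ 0.1060.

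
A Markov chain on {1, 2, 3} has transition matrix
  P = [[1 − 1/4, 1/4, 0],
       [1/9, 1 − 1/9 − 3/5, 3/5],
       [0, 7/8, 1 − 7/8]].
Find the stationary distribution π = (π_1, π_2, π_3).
π = (140/671, 315/671, 216/671)

This is a birth-death chain on three states, which satisfies detailed balance: π_1 · P_{12} = π_2 · P_{21} and π_2 · P_{23} = π_3 · P_{32}.
From π_1 · 1/4 = π_2 · 1/9: π_2/π_1 = (1/4)/(1/9) = 9/4.
From π_2 · 3/5 = π_3 · 7/8: π_3/π_2 = (3/5)/(7/8) = 24/35.
Take π_1 proportional to 1; then unnormalized π = (1, 9/4, 54/35). Normalize by dividing by the sum 671/140:
  π = (140/671, 315/671, 216/671).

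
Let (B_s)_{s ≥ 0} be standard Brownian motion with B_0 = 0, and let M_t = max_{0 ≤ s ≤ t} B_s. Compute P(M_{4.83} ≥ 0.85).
P(M_{4.83} ≥ 0.85) = 2·P(B_{4.83} ≥ 0.85) = 2(1 − Φ(0.85/√4.83)) ≈ 0.6989

By the reflection principle for Brownian motion, P(M_t ≥ a) = 2 · P(B_t ≥ a) for a ≥ 0. Since B_t ~ N(0, t), P(B_t ≥ 0.85) = 1 − Φ(0.85/√t) = 1 − Φ(0.85/√4.83) = 1 − Φ(0.3868). So
  P(M_{4.83} ≥ 0.85) = 2(1 − Φ(0.3868)) ≈ 0.6989.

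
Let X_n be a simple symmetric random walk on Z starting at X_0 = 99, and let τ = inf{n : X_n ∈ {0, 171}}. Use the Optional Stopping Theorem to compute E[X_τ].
E[X_τ] = 99

X_n is a martingale and τ is a bounded-mean stopping time (indeed τ is finite a.s. with bounded expectation since the walk is in a bounded region). By the OST, E[X_τ] = E[X_0] = 99. Equivalently: E[X_τ] = 171 · P(hit 171 first) + 0 · P(hit 0 first) = 171 · (99/171) = 99.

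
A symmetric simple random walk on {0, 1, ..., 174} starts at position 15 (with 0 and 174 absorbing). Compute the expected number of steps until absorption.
E[τ | X_0 = 15] = 2385

Let v_k = E[τ | X_0 = k]. Boundary: v_0 = v_174 = 0. Recurrence: v_k = 1 + (v_{k-1} + v_{k+1})/2 for 1 ≤ k ≤ 173. The particular solution to v_k − (v_{k-1} + v_{k+1})/2 = 1 is v_k = −k^2. Adding homogeneous solution A + B k and matching boundaries gives v_k = k (174 − k). Substituting k = 15: v_15 = 15 · 159 = 2385.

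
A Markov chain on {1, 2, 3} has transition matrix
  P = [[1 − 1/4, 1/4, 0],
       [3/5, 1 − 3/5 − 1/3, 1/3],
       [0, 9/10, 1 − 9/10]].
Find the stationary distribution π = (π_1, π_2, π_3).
π = (324/509, 135/509, 50/509)

This is a birth-death chain on three states, which satisfies detailed balance: π_1 · P_{12} = π_2 · P_{21} and π_2 · P_{23} = π_3 · P_{32}.
From π_1 · 1/4 = π_2 · 3/5: π_2/π_1 = (1/4)/(3/5) = 5/12.
From π_2 · 1/3 = π_3 · 9/10: π_3/π_2 = (1/3)/(9/10) = 10/27.
Take π_1 proportional to 1; then unnormalized π = (1, 5/12, 25/162). Normalize by dividing by the sum 509/324:
  π = (324/509, 135/509, 50/509).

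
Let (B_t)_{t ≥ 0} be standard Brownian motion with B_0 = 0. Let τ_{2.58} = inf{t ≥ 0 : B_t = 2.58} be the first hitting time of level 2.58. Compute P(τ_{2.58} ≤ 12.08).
P(τ_{2.58} ≤ 12.08) = 2(1 − Φ(2.58/√12.08)) = 2(1 − Φ(0.7423)) ≈ 0.4579

By the reflection principle for standard BM, P(τ_b ≤ t) = 2 · P(B_t ≥ b). Since B_t ~ N(0, t), P(B_t ≥ 2.58) = 1 − Φ(2.58/√t) = 1 − Φ(2.58/√12.08) = 1 − Φ(0.7423) ≈ 0.22895. Doubling: P(τ_{2.58} ≤ 12.08) ≈ 2 · 0.22895 = 0.45790 ≈ 0.4579.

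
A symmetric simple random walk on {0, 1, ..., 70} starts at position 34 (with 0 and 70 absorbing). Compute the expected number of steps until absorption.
E[τ | X_0 = 34] = 1224

Let v_k = E[τ | X_0 = k]. Boundary: v_0 = v_70 = 0. Recurrence: v_k = 1 + (v_{k-1} + v_{k+1})/2 for 1 ≤ k ≤ 69. The particular solution to v_k − (v_{k-1} + v_{k+1})/2 = 1 is v_k = −k^2. Adding homogeneous solution A + B k and matching boundaries gives v_k = k (70 − k). Substituting k = 34: v_34 = 34 · 36 = 1224.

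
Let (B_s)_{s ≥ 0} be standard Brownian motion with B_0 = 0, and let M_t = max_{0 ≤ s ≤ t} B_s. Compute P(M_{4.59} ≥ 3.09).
P(M_{4.59} ≥ 3.09) = 2·P(B_{4.59} ≥ 3.09) = 2(1 − Φ(3.09/√4.59)) ≈ 0.1492

By the reflection principle for Brownian motion, P(M_t ≥ a) = 2 · P(B_t ≥ a) for a ≥ 0. Since B_t ~ N(0, t), P(B_t ≥ 3.09) = 1 − Φ(3.09/√t) = 1 − Φ(3.09/√4.59) = 1 − Φ(1.4423). So
  P(M_{4.59} ≥ 3.09) = 2(1 − Φ(1.4423)) ≈ 0.1492.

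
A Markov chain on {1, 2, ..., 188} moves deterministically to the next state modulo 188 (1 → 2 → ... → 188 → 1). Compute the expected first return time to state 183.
E[T_183 | X_0 = 183] = 188

The chain cycles deterministically, so starting at state 183 it returns in exactly 188 steps. Equivalently, the stationary distribution is uniform π_j = 1/188 for every state j, so by Kac's formula E[T_183] = 1/π_183 = 188.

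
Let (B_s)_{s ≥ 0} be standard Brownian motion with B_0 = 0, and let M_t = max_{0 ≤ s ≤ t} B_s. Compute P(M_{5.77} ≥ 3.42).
P(M_{5.77} ≥ 3.42) = 2·P(B_{5.77} ≥ 3.42) = 2(1 − Φ(3.42/√5.77)) ≈ 0.1545

By the reflection principle for Brownian motion, P(M_t ≥ a) = 2 · P(B_t ≥ a) for a ≥ 0. Since B_t ~ N(0, t), P(B_t ≥ 3.42) = 1 − Φ(3.42/√t) = 1 − Φ(3.42/√5.77) = 1 − Φ(1.4238). So
  P(M_{5.77} ≥ 3.42) = 2(1 − Φ(1.4238)) ≈ 0.1545.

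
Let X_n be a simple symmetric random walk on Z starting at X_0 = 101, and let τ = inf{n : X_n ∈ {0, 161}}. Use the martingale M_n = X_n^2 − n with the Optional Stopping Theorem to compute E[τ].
E[τ] = 6060

M_n = X_n^2 − n is a martingale (since E[X_{n+1}^2 | F_n] = X_n^2 + 1). By OST (τ has finite mean in a bounded region), E[M_τ] = E[M_0] = X_0^2 − 0 = 101^2 = 10201. Also E[M_τ] = E[X_τ^2] − E[τ]. The walk exits at 0 or 161, with P(hit 161 first) = 101/161, so E[X_τ^2] = 161^2 · 101/161 + 0 = 16261. Thus E[τ] = E[X_τ^2] − E[M_τ] = 16261 − 10201 = 6060 = 101(161 − 101) = 6060.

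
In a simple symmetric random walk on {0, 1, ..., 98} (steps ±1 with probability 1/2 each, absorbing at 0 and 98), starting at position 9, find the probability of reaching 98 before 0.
P(hit 98 before 0) = 9/98

Let u_k = P(hit 98 before 0 | start at k). Then u_0 = 0, u_98 = 1, and u_k = u_{k-1}/2 + u_{k+1}/2 for 1 ≤ k ≤ 97. This harmonic recurrence is solved by u_k = k/98, giving u_9 = 9/98.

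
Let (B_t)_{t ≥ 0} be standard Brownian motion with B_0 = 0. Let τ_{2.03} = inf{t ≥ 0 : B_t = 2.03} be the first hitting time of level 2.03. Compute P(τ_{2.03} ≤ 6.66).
P(τ_{2.03} ≤ 6.66) = 2(1 − Φ(2.03/√6.66)) = 2(1 − Φ(0.7866)) ≈ 0.4315

By the reflection principle for standard BM, P(τ_b ≤ t) = 2 · P(B_t ≥ b). Since B_t ~ N(0, t), P(B_t ≥ 2.03) = 1 − Φ(2.03/√t) = 1 − Φ(2.03/√6.66) = 1 − Φ(0.7866) ≈ 0.21576. Doubling: P(τ_{2.03} ≤ 6.66) ≈ 2 · 0.21576 = 0.43152 ≈ 0.4315.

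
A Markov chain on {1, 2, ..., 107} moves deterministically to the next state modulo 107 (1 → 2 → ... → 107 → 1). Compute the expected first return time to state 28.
E[T_28 | X_0 = 28] = 107

The chain cycles deterministically, so starting at state 28 it returns in exactly 107 steps. Equivalently, the stationary distribution is uniform π_j = 1/107 for every state j, so by Kac's formula E[T_28] = 1/π_28 = 107.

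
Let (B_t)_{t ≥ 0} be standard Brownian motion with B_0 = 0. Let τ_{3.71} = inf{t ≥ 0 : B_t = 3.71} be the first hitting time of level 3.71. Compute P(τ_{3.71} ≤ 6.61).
P(τ_{3.71} ≤ 6.61) = 2(1 − Φ(3.71/√6.61)) = 2(1 − Φ(1.4430)) ≈ 0.1490

By the reflection principle for standard BM, P(τ_b ≤ t) = 2 · P(B_t ≥ b). Since B_t ~ N(0, t), P(B_t ≥ 3.71) = 1 − Φ(3.71/√t) = 1 − Φ(3.71/√6.61) = 1 − Φ(1.4430) ≈ 0.07451. Doubling: P(τ_{3.71} ≤ 6.61) ≈ 2 · 0.07451 = 0.14902 ≈ 0.1490.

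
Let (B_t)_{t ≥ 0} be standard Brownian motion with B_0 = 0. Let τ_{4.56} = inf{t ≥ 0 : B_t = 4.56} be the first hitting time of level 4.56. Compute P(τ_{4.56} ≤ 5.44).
P(τ_{4.56} ≤ 5.44) = 2(1 − Φ(4.56/√5.44)) = 2(1 − Φ(1.9551)) ≈ 0.0506

By the reflection principle for standard BM, P(τ_b ≤ t) = 2 · P(B_t ≥ b). Since B_t ~ N(0, t), P(B_t ≥ 4.56) = 1 − Φ(4.56/√t) = 1 − Φ(4.56/√5.44) = 1 − Φ(1.9551) ≈ 0.02529. Doubling: P(τ_{4.56} ≤ 5.44) ≈ 2 · 0.02529 = 0.05058 ≈ 0.0506.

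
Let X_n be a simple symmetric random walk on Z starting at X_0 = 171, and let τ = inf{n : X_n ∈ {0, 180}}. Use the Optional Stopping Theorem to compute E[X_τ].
E[X_τ] = 171

X_n is a martingale and τ is a bounded-mean stopping time (indeed τ is finite a.s. with bounded expectation since the walk is in a bounded region). By the OST, E[X_τ] = E[X_0] = 171. Equivalently: E[X_τ] = 180 · P(hit 180 first) + 0 · P(hit 0 first) = 180 · (171/180) = 171.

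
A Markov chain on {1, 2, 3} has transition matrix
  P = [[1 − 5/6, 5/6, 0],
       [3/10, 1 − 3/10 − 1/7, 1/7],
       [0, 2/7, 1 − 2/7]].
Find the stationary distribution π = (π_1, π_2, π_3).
π = (6/31, 50/93, 25/93)

This is a birth-death chain on three states, which satisfies detailed balance: π_1 · P_{12} = π_2 · P_{21} and π_2 · P_{23} = π_3 · P_{32}.
From π_1 · 5/6 = π_2 · 3/10: π_2/π_1 = (5/6)/(3/10) = 25/9.
From π_2 · 1/7 = π_3 · 2/7: π_3/π_2 = (1/7)/(2/7) = 1/2.
Take π_1 proportional to 1; then unnormalized π = (1, 25/9, 25/18). Normalize by dividing by the sum 31/6:
  π = (6/31, 50/93, 25/93).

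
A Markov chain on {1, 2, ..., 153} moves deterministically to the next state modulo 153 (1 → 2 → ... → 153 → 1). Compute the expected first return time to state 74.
E[T_74 | X_0 = 74] = 153

The chain cycles deterministically, so starting at state 74 it returns in exactly 153 steps. Equivalently, the stationary distribution is uniform π_j = 1/153 for every state j, so by Kac's formula E[T_74] = 1/π_74 = 153.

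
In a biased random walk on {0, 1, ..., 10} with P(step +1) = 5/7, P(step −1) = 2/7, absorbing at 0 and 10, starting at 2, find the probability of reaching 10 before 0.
P(hit 10 before 0) = (1 − (2/5)^2) / (1 − (2/5)^10) = 390625/464981

Let u_k denote P(reach 10 before 0 | start at k). Boundary: u_0 = 0, u_10 = 1. Recurrence: u_k = 5/7·u_{k+1} + 2/7·u_{k-1} for 1 ≤ k ≤ 9. Try u_k = A + B·r^k with r = q/p = (2/7)/(5/7) = 2/5. Substitution satisfies the recurrence; boundary conditions give:
  u_k = (1 − r^k) / (1 − r^N) = (1 − (2/5)^2) / (1 − (2/5)^10) = 390625/464981.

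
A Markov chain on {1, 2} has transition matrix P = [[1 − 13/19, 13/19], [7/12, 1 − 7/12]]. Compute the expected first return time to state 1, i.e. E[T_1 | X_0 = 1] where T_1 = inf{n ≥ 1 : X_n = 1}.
E[T_1 | X_0 = 1] = 1/π_1 = 289/133

For an irreducible recurrent Markov chain with stationary distribution π, E[T_i | X_0 = i] = 1/π_i (Kac's formula). Here π_1 = (7/12)/(13/19 + 7/12) = (7/12)/(289/228) = 133/289, so E[T_1 | X_0 = 1] = 1/π_1 = (13/19 + 7/12)/(7/12) = (289/228)/(7/12) = 289/133.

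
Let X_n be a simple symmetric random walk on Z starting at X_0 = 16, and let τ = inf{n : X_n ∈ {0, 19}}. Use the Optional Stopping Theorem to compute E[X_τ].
E[X_τ] = 16

X_n is a martingale and τ is a bounded-mean stopping time (indeed τ is finite a.s. with bounded expectation since the walk is in a bounded region). By the OST, E[X_τ] = E[X_0] = 16. Equivalently: E[X_τ] = 19 · P(hit 19 first) + 0 · P(hit 0 first) = 19 · (16/19) = 16.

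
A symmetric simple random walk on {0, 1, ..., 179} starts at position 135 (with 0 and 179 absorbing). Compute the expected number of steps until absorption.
E[τ | X_0 = 135] = 5940

Let v_k = E[τ | X_0 = k]. Boundary: v_0 = v_179 = 0. Recurrence: v_k = 1 + (v_{k-1} + v_{k+1})/2 for 1 ≤ k ≤ 178. The particular solution to v_k − (v_{k-1} + v_{k+1})/2 = 1 is v_k = −k^2. Adding homogeneous solution A + B k and matching boundaries gives v_k = k (179 − k). Substituting k = 135: v_135 = 135 · 44 = 5940.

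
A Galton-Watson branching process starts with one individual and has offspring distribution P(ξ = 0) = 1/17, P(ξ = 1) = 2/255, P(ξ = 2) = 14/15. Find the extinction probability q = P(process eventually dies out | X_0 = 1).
q = 15/238

The pgf is f(s) = 1/17 + 2/255·s + 14/15·s². The extinction probability q is the smallest fixed point of f in [0, 1]. Setting s = f(s):
  14/15·s² + (2/255 − 1)·s + 1/17 = 0
  14/15·s² − (1/17 + 14/15)·s + 1/17 = 0
which factors as (s − 1)·(14/15·s − 1/17) = 0, giving roots s = 1 and s = (1/17)/(14/15) = 15/238.
Mean offspring μ = 2/255 + 2·14/15 = 478/255 > 1 (supercritical), so q < 1. The extinction probability is the smaller root: q = (1/17)/(14/15) = 15/238.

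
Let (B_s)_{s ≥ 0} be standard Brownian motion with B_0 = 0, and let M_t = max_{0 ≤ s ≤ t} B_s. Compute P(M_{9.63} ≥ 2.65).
P(M_{9.63} ≥ 2.65) = 2·P(B_{9.63} ≥ 2.65) = 2(1 − Φ(2.65/√9.63)) ≈ 0.3931

By the reflection principle for Brownian motion, P(M_t ≥ a) = 2 · P(B_t ≥ a) for a ≥ 0. Since B_t ~ N(0, t), P(B_t ≥ 2.65) = 1 − Φ(2.65/√t) = 1 − Φ(2.65/√9.63) = 1 − Φ(0.8540). So
  P(M_{9.63} ≥ 2.65) = 2(1 − Φ(0.8540)) ≈ 0.3931.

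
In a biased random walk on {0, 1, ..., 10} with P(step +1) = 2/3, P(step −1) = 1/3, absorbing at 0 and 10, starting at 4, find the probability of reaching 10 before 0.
P(hit 10 before 0) = (1 − (1/2)^4) / (1 − (1/2)^10) = 320/341

Let u_k denote P(reach 10 before 0 | start at k). Boundary: u_0 = 0, u_10 = 1. Recurrence: u_k = 2/3·u_{k+1} + 1/3·u_{k-1} for 1 ≤ k ≤ 9. Try u_k = A + B·r^k with r = q/p = (1/3)/(2/3) = 1/2. Substitution satisfies the recurrence; boundary conditions give:
  u_k = (1 − r^k) / (1 − r^N) = (1 − (1/2)^4) / (1 − (1/2)^10) = 320/341.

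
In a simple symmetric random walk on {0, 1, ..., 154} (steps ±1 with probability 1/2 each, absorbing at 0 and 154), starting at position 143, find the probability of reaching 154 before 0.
P(hit 154 before 0) = 143/154 = 13/14

Let u_k = P(hit 154 before 0 | start at k). Then u_0 = 0, u_154 = 1, and u_k = u_{k-1}/2 + u_{k+1}/2 for 1 ≤ k ≤ 153. This harmonic recurrence is solved by u_k = k/154, giving u_143 = 143/154 = 13/14.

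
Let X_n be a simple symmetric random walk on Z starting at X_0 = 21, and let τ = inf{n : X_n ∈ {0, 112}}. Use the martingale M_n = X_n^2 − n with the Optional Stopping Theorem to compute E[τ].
E[τ] = 1911

M_n = X_n^2 − n is a martingale (since E[X_{n+1}^2 | F_n] = X_n^2 + 1). By OST (τ has finite mean in a bounded region), E[M_τ] = E[M_0] = X_0^2 − 0 = 21^2 = 441. Also E[M_τ] = E[X_τ^2] − E[τ]. The walk exits at 0 or 112, with P(hit 112 first) = 21/112, so E[X_τ^2] = 112^2 · 21/112 + 0 = 2352. Thus E[τ] = E[X_τ^2] − E[M_τ] = 2352 − 441 = 1911 = 21(112 − 21) = 1911.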